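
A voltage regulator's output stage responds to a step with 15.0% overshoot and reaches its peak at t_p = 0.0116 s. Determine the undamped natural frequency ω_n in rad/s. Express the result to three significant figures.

From the overshoot, ζ = −ln(OS)/√(π²+ln²(OS)) = 0.517.
From t_p = π/ω_d, ω_d = π/0.0116 = 271 rad/s, so ω_n = ω_d/√(1−ζ²) = 316 rad/s.

ω_n ≈ 316 rad/s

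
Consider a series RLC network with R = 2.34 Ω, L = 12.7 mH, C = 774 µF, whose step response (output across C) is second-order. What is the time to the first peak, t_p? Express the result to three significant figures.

For a series RLC circuit (capacitor voltage as output), ω_n = 1/√(LC) = 1/√(12.7 mH · 774 µF) = 319 rad/s.
ζ = (R/2)·√(C/L) = (2.34/2)·√(774 µF/12.7 mH) = 0.289.
ω_d = 319·√(1 − 0.289²) = 305 rad/s. t_p = π/ω_d = 0.0103 s.

t_p ≈ 0.0103 s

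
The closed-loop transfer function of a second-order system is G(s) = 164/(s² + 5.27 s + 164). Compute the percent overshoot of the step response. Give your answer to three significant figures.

ω_n = √164 = 12.8 rad/s; ζ = 5.27/(2·12.8) = 0.206.
%OS = 100 e^{−πζ/√(1−ζ²)} with ζ = 0.206 gives 51.7%.

%OS ≈ 51.7%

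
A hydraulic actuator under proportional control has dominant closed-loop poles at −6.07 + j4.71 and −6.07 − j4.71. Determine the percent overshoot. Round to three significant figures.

%OS ≈ 1.74%

|pole| = ω_n = √(6.07² + 4.71²) = 7.68 rad/s; ζ = cos θ = σ/ω_n = 0.790.
Overshoot: exp(−π·0.790/√(1−0.790²)) = 0.0174, i.e. 1.74%.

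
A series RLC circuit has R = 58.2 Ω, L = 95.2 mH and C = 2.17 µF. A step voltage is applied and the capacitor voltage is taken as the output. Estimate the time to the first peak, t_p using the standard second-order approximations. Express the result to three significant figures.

t_p ≈ 0.00144 s

For a series RLC circuit (capacitor voltage as output), ω_n = 1/√(LC) = 1/√(95.2 mH · 2.17 µF) = 2200 rad/s.
ζ = (R/2)·√(C/L) = (58.2/2)·√(2.17 µF/95.2 mH) = 0.139.
ω_d = 2200·√(1 − 0.139²) = 2180 rad/s. t_p = π/ω_d = 0.00144 s.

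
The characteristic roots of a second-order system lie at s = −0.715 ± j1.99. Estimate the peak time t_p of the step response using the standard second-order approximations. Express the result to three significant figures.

t_p = π/ω_d with ω_d = 1.99 (the imaginary part), so t_p = 1.58 s.

t_p ≈ 1.58 s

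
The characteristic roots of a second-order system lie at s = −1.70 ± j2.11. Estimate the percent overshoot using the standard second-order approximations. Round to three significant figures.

With σ = 1.70, ω_d = 2.11: ω_n = √(σ²+ω_d²) = 2.71 rad/s, ζ = σ/ω_n = 0.627.
Overshoot: exp(−π·0.627/√(1−0.627²)) = 0.0796, i.e. 7.96%.

%OS ≈ 7.96%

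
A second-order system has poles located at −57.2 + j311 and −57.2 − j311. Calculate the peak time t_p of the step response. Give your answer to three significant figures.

t_p = π/ω_d with ω_d = 311 (the imaginary part), so t_p = 0.0101 s.

t_p ≈ 0.0101 s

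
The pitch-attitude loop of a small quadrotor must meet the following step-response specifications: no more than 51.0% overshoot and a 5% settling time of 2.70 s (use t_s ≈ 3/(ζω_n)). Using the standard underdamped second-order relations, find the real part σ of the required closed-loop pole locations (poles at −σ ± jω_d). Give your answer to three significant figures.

σ ≈ 1.11

The settling-time spec alone fixes σ = ζω_n = 3/t_s = 3/2.70 = 1.11.
(Overshoot then fixes ζ = 0.210 and hence ω_d = σ·√(1−ζ²)/ζ = 5.18 rad/s.)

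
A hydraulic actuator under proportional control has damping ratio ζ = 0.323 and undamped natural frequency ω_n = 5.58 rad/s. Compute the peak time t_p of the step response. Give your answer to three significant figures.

The damped frequency is ω_d = ω_n√(1−ζ²) = 5.58·√(1−0.104) = 5.28 rad/s.
Peak time t_p = π/ω_d = π/5.28 = 0.595 s.

t_p ≈ 0.595 s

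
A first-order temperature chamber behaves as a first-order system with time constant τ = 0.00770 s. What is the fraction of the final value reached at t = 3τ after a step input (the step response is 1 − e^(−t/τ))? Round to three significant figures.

y(t)/y_∞ = 1 − e^(−t/τ) = 1 − e^(−3) = 1 − e^(−3.00) = 0.950.

y/y_∞ ≈ 0.950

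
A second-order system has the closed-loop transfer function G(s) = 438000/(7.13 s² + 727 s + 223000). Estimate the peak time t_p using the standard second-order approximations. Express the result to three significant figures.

t_p ≈ 0.0186 s

Dividing through by 7.13: denominator becomes s² + 102.0 s + 31280.
So ω_n = √31280 = 177 rad/s and ζ = 102.0/(2·177) = 0.288.
ω_d = 177·√(1 − 0.288²) = 169 rad/s. t_p = π/ω_d = 0.0186 s.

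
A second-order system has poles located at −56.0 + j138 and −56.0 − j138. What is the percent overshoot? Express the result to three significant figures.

The poles are at −σ ± jω_d with σ = 56.0 and ω_d = 138, so ω_n = √(σ²+ω_d²) = 149 rad/s and ζ = σ/ω_n = 0.376.
Overshoot: exp(−π·0.376/√(1−0.376²)) = 0.279, i.e. 27.9%.

%OS ≈ 27.9%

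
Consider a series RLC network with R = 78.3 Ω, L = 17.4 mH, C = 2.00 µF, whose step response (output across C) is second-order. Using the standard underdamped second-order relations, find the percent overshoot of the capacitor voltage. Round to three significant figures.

For a series RLC circuit (capacitor voltage as output), ω_n = 1/√(LC) = 1/√(17.4 mH · 2.00 µF) = 5360 rad/s.
ζ = (R/2)·√(C/L) = (78.3/2)·√(2.00 µF/17.4 mH) = 0.420.
%OS = 100·exp(−πζ/√(1−ζ²)) = 23.4%.

%OS ≈ 23.4%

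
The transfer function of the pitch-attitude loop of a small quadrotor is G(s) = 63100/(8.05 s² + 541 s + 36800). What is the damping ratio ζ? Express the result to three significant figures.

ζ ≈ 0.497

Dividing through by 8.05: denominator becomes s² + 67.20 s + 4571.
So ω_n = √4571 = 67.6 rad/s and ζ = 67.20/(2·67.6) = 0.497.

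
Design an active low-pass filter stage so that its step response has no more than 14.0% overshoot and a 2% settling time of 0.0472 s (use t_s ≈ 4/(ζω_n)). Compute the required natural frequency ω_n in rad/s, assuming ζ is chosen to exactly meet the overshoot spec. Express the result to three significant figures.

Inverting the overshoot relation: ζ = |ln 0.140|/√(π² + ln²0.140) = 0.531.
From t_s ≈ 4/(ζω_n): ω_n = 4/(ζ·t_s) = 4/(0.531·0.0472) = 160 rad/s.

ω_n ≈ 160 rad/s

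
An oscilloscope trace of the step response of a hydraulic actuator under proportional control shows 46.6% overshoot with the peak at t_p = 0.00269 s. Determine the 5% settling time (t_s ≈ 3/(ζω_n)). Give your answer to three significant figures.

t_s ≈ 0.0106 s

From the overshoot, ζ = −ln(OS)/√(π²+ln²(OS)) = 0.236.
From t_p = π/ω_d, ω_d = π/0.00269 = 1170 rad/s, so ω_n = ω_d/√(1−ζ²) = 1200 rad/s.
t_s ≈ 3/(ζω_n) = 3/(0.236·1200) = 0.0106 s.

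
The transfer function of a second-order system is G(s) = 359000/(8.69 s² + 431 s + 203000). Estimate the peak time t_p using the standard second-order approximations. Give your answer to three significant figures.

t_p ≈ 0.0208 s

Dividing through by 8.69: denominator becomes s² + 49.60 s + 23360.
So ω_n = √23360 = 153 rad/s and ζ = 49.60/(2·153) = 0.162.
ω_d = ω_n√(1−ζ²) = 151 rad/s. t_p = π/ω_d = 0.0208 s.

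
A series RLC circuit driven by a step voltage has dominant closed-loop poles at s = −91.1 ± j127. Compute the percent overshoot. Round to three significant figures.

%OS ≈ 10.5%

|pole| = ω_n = √(91.1² + 127²) = 156 rad/s; ζ = cos θ = σ/ω_n = 0.583.
%OS = 100 e^{−πζ/√(1−ζ²)} with ζ = 0.583 gives 10.5%.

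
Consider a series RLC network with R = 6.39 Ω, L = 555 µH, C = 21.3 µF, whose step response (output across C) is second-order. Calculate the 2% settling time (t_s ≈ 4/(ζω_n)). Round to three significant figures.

t_s ≈ 0.000695 s

For a series RLC circuit (capacitor voltage as output), ω_n = 1/√(LC) = 1/√(555 µH · 21.3 µF) = 9200 rad/s.
ζ = (R/2)·√(C/L) = (6.39/2)·√(21.3 µF/555 µH) = 0.626.
t_s ≈ 4/(ζω_n) = 0.000695 s.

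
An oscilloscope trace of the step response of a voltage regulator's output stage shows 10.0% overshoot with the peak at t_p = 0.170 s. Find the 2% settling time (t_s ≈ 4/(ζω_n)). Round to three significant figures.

The overshoot fixes ζ = −ln(OS)/√(π²+ln²(OS)) = 0.591.
From t_p = π/ω_d, ω_d = π/0.170 = 18.5 rad/s, so ω_n = ω_d/√(1−ζ²) = 22.9 rad/s.
t_s ≈ 4/(ζω_n) = 4/(0.591·22.9) = 0.295 s.

t_s ≈ 0.295 s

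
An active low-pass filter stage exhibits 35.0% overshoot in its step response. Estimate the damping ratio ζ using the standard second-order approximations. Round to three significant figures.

Inverting the overshoot relation: ζ = |ln 0.350|/√(π² + ln²0.350) = 0.317.

ζ ≈ 0.317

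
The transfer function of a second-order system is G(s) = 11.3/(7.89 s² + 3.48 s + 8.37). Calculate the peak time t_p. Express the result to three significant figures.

Dividing through by 7.89: denominator becomes s² + 0.4411 s + 1.061.
So ω_n = √1.061 = 1.03 rad/s and ζ = 0.4411/(2·1.03) = 0.214.
The damped frequency ω_d = ω_n√(1−ζ²) = 1.01 rad/s. t_p = π/ω_d = 3.12 s.

t_p ≈ 3.12 s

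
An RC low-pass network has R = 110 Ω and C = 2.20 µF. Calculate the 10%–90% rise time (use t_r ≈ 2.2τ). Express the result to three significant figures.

t_r ≈ 0.000532 s

τ = RC = 110 × 2.20 µF = 0.000242 s.
t_r ≈ 2.2τ = 0.000532 s.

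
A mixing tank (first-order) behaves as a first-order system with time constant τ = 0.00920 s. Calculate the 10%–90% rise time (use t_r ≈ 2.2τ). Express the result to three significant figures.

t_r ≈ 2.2τ = 0.0202 s.

t_r ≈ 0.0202 s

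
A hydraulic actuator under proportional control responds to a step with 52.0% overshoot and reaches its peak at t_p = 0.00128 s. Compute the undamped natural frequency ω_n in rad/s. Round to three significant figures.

From the overshoot, ζ = −ln(OS)/√(π²+ln²(OS)) = 0.204.
From t_p = π/ω_d, ω_d = π/0.00128 = 2450 rad/s, so ω_n = ω_d/√(1−ζ²) = 2510 rad/s.

ω_n ≈ 2510 rad/s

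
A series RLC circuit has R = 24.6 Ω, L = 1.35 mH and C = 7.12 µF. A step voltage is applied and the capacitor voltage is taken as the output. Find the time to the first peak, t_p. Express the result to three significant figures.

For a series RLC circuit (capacitor voltage as output), ω_n = 1/√(LC) = 1/√(1.35 mH · 7.12 µF) = 10200 rad/s.
ζ = (R/2)·√(C/L) = (24.6/2)·√(7.12 µF/1.35 mH) = 0.893.
ω_d = ω_n√(1−ζ²) = 4590 rad/s. t_p = π/ω_d = 0.000685 s.

t_p ≈ 0.000685 s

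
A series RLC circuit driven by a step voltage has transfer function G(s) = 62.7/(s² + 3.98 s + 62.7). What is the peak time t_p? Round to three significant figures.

t_p ≈ 0.410 s

Matching coefficients with s² + 2ζω_n s + ω_n² gives ω_n² = 62.7 ⇒ ω_n = 7.92 rad/s, and ζ = 3.98/(2ω_n) = 0.251.
The damped frequency ω_d = ω_n√(1−ζ²) = 7.66 rad/s. Then t_p = π/ω_d = 0.410 s.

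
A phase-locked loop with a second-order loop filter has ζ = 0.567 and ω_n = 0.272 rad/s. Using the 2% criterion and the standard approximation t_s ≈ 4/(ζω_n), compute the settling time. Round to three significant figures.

t_s ≈ 25.9 s

t_s ≈ 4/(ζω_n) = 4/(0.567 × 0.272) = 25.9 s.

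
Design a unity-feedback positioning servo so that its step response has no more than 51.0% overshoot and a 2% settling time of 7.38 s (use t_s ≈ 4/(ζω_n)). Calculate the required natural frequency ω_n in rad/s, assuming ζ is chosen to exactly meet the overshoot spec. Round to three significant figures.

ζ = −ln(OS)/√(π² + (ln OS)²). With OS = 0.510, ln OS = −0.6733 and ζ = 0.6733/3.213 = 0.210.
Then ω_n = 4/(ζ t_s) = 4/(0.210 × 7.38) = 2.59 rad/s.

ω_n ≈ 2.59 rad/s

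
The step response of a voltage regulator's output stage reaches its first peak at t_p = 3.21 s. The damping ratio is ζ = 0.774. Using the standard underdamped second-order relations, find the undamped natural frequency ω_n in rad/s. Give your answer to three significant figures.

Peak time t_p = π/ω_d, so ω_d = π/t_p = π/3.21 = 0.979 rad/s.
ω_n = ω_d/√(1−ζ²) = 0.979/√0.401 = 1.55 rad/s.

ω_n ≈ 1.55 rad/s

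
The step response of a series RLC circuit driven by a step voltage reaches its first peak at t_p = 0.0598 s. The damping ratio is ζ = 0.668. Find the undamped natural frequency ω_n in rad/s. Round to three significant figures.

ω_n ≈ 70.6 rad/s

Peak time t_p = π/ω_d, so ω_d = π/t_p = π/0.0598 = 52.5 rad/s.
ω_n = ω_d/√(1−ζ²) = 52.5/√0.554 = 70.6 rad/s.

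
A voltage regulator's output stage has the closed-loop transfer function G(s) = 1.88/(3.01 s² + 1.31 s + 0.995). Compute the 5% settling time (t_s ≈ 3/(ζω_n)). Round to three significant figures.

Dividing through by 3.01: denominator becomes s² + 0.4352 s + 0.3306.
So ω_n = √0.3306 = 0.575 rad/s and ζ = 0.4352/(2·0.575) = 0.378.
t_s ≈ 3/(ζω_n) = 13.8 s.

t_s ≈ 13.8 s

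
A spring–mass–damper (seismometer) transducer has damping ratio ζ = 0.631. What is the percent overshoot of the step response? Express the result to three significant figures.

%OS ≈ 7.77%

For an underdamped second-order system, %OS = 100·exp(−πζ/√(1−ζ²)).
πζ/√(1−ζ²) = π·0.631/√(1−0.398) = 2.555, so %OS = 100·e^(−2.555) = 7.77%.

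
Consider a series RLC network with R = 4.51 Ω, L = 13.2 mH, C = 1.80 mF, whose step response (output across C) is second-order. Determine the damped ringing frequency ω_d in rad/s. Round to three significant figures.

For a series RLC circuit (capacitor voltage as output), ω_n = 1/√(LC) = 1/√(13.2 mH · 1.80 mF) = 205 rad/s.
ζ = (R/2)·√(C/L) = (4.51/2)·√(1.80 mF/13.2 mH) = 0.833.
ω_d = 205·√(1 − 0.833²) = 114 rad/s.

ω_d ≈ 114 rad/s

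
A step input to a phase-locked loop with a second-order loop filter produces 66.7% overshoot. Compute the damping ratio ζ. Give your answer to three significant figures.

ζ ≈ 0.128

Inverting the overshoot relation: ζ = |ln 0.667|/√(π² + ln²0.667) = 0.128.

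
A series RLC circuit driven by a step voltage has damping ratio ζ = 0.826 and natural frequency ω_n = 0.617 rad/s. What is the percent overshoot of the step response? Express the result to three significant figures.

For an underdamped second-order system, %OS = 100·exp(−πζ/√(1−ζ²)).
πζ/√(1−ζ²) = π·0.826/√(1−0.682) = 4.604, so %OS = 100·e^(−4.604) = 1.00%.

%OS ≈ 1.00%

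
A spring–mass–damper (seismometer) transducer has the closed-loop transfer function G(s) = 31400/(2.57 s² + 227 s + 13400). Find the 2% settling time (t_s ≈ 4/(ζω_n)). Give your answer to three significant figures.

Dividing through by 2.57: denominator becomes s² + 88.33 s + 5214.
So ω_n = √5214 = 72.2 rad/s and ζ = 88.33/(2·72.2) = 0.612.
t_s ≈ 4/(ζω_n) = 0.0906 s.

t_s ≈ 0.0906 s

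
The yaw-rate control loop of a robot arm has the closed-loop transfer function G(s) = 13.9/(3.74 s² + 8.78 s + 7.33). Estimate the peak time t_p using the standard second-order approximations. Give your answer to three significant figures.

Dividing through by 3.74: denominator becomes s² + 2.348 s + 1.960.
So ω_n = √1.960 = 1.40 rad/s and ζ = 2.348/(2·1.40) = 0.838.
ω_d = 1.40·√(1 − 0.838²) = 0.763 rad/s. t_p = π/ω_d = 4.12 s.

t_p ≈ 4.12 s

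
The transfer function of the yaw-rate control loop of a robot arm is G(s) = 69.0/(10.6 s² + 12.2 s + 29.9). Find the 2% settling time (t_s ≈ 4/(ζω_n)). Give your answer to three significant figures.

Dividing through by 10.6: denominator becomes s² + 1.151 s + 2.821.
So ω_n = √2.821 = 1.68 rad/s and ζ = 1.151/(2·1.68) = 0.343.
t_s ≈ 4/(ζω_n) = 6.95 s.

t_s ≈ 6.95 s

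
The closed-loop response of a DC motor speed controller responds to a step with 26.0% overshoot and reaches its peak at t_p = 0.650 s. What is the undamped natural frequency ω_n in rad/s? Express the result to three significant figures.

The overshoot fixes ζ = −ln(OS)/√(π²+ln²(OS)) = 0.394.
From t_p = π/ω_d, ω_d = π/0.650 = 4.83 rad/s, so ω_n = ω_d/√(1−ζ²) = 5.26 rad/s.

ω_n ≈ 5.26 rad/s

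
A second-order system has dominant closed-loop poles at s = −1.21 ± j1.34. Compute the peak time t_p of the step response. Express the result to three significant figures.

t_p = π/ω_d with ω_d = 1.34 (the imaginary part), so t_p = 2.34 s.

t_p ≈ 2.34 s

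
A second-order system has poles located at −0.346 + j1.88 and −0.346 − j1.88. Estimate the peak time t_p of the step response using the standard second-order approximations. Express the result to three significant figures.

t_p ≈ 1.67 s

t_p = π/ω_d with ω_d = 1.88 (the imaginary part), so t_p = 1.67 s.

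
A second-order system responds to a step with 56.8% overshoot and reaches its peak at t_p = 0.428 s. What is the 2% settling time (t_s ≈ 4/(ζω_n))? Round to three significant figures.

From the overshoot, ζ = −ln(OS)/√(π²+ln²(OS)) = 0.177.
t_p = π/ω_d ⇒ ω_d = 7.34 rad/s; then ω_n = ω_d/√(1−ζ²) = 7.46 rad/s.
t_s ≈ 4/(ζω_n) = 4/(0.177·7.46) = 3.03 s.

t_s ≈ 3.03 s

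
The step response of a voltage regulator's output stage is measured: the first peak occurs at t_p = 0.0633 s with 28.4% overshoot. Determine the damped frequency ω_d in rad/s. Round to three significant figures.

t_p = π/ω_d, so ω_d = π/0.0633 = 49.6 rad/s.

ω_d ≈ 49.6 rad/s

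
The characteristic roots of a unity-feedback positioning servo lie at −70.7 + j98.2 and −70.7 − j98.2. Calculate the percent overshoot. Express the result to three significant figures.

The poles are at −σ ± jω_d with σ = 70.7 and ω_d = 98.2, so ω_n = √(σ²+ω_d²) = 121 rad/s and ζ = σ/ω_n = 0.584.
%OS = 100·exp(−πζ/√(1−ζ²)) = 10.4%.

%OS ≈ 10.4%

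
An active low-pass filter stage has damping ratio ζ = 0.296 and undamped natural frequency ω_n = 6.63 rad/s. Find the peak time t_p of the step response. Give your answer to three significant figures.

The damped frequency is ω_d = ω_n√(1−ζ²) = 6.63·√(1−0.0876) = 6.33 rad/s.
Peak time t_p = π/ω_d = π/6.33 = 0.496 s.

t_p ≈ 0.496 s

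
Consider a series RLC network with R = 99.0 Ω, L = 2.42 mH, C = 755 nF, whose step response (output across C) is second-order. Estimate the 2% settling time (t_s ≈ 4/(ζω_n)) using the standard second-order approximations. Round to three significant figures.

t_s ≈ 0.000196 s

For a series RLC circuit (capacitor voltage as output), ω_n = 1/√(LC) = 1/√(2.42 mH · 755 nF) = 23400 rad/s.
ζ = (R/2)·√(C/L) = (99.0/2)·√(755 nF/2.42 mH) = 0.874.
t_s ≈ 4/(ζω_n) = 0.000196 s.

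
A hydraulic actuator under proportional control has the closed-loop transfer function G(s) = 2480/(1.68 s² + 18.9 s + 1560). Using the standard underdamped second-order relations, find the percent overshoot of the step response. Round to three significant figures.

%OS ≈ 55.4%

Dividing through by 1.68: denominator becomes s² + 11.25 s + 928.6.
So ω_n = √928.6 = 30.5 rad/s and ζ = 11.25/(2·30.5) = 0.185.
Overshoot: exp(−π·0.185/√(1−0.185²)) = 0.554, i.e. 55.4%.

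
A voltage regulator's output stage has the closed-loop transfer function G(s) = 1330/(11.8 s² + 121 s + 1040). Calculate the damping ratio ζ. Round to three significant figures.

Dividing through by 11.8: denominator becomes s² + 10.25 s + 88.14.
So ω_n = √88.14 = 9.39 rad/s and ζ = 10.25/(2·9.39) = 0.546.

ζ ≈ 0.546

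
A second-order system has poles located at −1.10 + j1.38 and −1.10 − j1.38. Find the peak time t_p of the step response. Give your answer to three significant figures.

t_p = π/ω_d with ω_d = 1.38 (the imaginary part), so t_p = 2.28 s.

t_p ≈ 2.28 s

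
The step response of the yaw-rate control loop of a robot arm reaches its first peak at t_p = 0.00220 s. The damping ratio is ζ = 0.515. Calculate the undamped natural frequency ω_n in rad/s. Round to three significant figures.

Peak time t_p = π/ω_d, so ω_d = π/t_p = π/0.00220 = 1430 rad/s.
ω_n = ω_d/√(1−ζ²) = 1430/√0.735 = 1670 rad/s.

ω_n ≈ 1670 rad/s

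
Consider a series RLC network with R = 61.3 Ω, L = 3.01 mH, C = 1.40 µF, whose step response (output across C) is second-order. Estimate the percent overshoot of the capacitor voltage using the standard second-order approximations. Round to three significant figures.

%OS ≈ 6.28%

For a series RLC circuit (capacitor voltage as output), ω_n = 1/√(LC) = 1/√(3.01 mH · 1.40 µF) = 15400 rad/s.
ζ = (R/2)·√(C/L) = (61.3/2)·√(1.40 µF/3.01 mH) = 0.661.
%OS = 100 e^{−πζ/√(1−ζ²)} with ζ = 0.661 gives 6.28%.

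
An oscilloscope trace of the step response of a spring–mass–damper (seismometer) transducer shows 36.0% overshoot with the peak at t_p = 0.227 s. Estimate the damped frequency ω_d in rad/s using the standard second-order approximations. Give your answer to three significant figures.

t_p = π/ω_d, so ω_d = π/0.227 = 13.8 rad/s.

ω_d ≈ 13.8 rad/s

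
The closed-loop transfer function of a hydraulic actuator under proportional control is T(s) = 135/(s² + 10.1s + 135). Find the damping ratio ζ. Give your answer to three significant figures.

ω_n = √135 = 11.6 rad/s; ζ = 10.1/(2·11.6) = 0.435.

ζ ≈ 0.435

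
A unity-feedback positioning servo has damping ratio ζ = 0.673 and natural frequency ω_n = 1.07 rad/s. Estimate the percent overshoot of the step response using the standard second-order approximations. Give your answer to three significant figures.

For an underdamped second-order system, %OS = 100·exp(−πζ/√(1−ζ²)).
πζ/√(1−ζ²) = π·0.673/√(1−0.453) = 2.859, so %OS = 100·e^(−2.859) = 5.74%.

%OS ≈ 5.74%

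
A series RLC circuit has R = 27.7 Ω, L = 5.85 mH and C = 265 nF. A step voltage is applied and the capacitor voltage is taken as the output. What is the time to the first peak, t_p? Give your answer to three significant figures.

t_p ≈ 0.000124 s

For a series RLC circuit (capacitor voltage as output), ω_n = 1/√(LC) = 1/√(5.85 mH · 265 nF) = 25400 rad/s.
ζ = (R/2)·√(C/L) = (27.7/2)·√(265 nF/5.85 mH) = 0.0932.
ω_d = ω_n√(1−ζ²) = 25300 rad/s. t_p = π/ω_d = 0.000124 s.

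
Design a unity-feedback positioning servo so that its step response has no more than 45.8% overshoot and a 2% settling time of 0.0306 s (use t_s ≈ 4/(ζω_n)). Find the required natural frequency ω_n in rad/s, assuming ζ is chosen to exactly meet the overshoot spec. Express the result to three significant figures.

ζ = −ln(OS)/√(π² + (ln OS)²). With OS = 0.458, ln OS = −0.7809 and ζ = 0.7809/3.237 = 0.241.
From t_s ≈ 4/(ζω_n): ω_n = 4/(ζ·t_s) = 4/(0.241·0.0306) = 542 rad/s.

ω_n ≈ 542 rad/s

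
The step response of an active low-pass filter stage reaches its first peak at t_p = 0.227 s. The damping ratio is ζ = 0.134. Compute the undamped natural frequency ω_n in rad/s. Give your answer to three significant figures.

Peak time t_p = π/ω_d, so ω_d = π/t_p = π/0.227 = 13.8 rad/s.
ω_n = ω_d/√(1−ζ²) = 13.8/√0.982 = 14.0 rad/s.

ω_n ≈ 14.0 rad/s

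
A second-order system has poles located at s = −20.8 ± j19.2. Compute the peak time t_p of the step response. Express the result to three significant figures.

t_p ≈ 0.164 s

t_p = π/ω_d with ω_d = 19.2 (the imaginary part), so t_p = 0.164 s.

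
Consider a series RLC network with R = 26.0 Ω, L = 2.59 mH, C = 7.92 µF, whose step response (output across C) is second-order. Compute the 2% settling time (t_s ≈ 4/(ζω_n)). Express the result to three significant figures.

For a series RLC circuit (capacitor voltage as output), ω_n = 1/√(LC) = 1/√(2.59 mH · 7.92 µF) = 6980 rad/s.
ζ = (R/2)·√(C/L) = (26.0/2)·√(7.92 µF/2.59 mH) = 0.719.
t_s ≈ 4/(ζω_n) = 0.000797 s.

t_s ≈ 0.000797 s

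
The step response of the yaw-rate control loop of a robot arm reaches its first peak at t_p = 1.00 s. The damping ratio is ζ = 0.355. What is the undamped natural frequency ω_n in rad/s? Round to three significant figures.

ω_n ≈ 3.36 rad/s

Peak time t_p = π/ω_d, so ω_d = π/t_p = π/1.00 = 3.14 rad/s.
ω_n = ω_d/√(1−ζ²) = 3.14/√0.874 = 3.36 rad/s.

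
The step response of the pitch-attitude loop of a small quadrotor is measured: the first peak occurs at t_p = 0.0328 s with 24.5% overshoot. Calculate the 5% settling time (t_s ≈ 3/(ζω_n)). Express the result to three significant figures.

t_s ≈ 0.0700 s

The overshoot fixes ζ = −ln(OS)/√(π²+ln²(OS)) = 0.409.
From t_p = π/ω_d, ω_d = π/0.0328 = 95.8 rad/s, so ω_n = ω_d/√(1−ζ²) = 105 rad/s.
t_s ≈ 3/(ζω_n) = 3/(0.409·105) = 0.0700 s.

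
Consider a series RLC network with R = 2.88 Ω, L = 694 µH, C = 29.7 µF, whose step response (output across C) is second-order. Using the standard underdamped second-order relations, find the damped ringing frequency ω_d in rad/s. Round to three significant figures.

For a series RLC circuit (capacitor voltage as output), ω_n = 1/√(LC) = 1/√(694 µH · 29.7 µF) = 6970 rad/s.
ζ = (R/2)·√(C/L) = (2.88/2)·√(29.7 µF/694 µH) = 0.298.
The damped frequency ω_d = ω_n√(1−ζ²) = 6650 rad/s.

ω_d ≈ 6650 rad/s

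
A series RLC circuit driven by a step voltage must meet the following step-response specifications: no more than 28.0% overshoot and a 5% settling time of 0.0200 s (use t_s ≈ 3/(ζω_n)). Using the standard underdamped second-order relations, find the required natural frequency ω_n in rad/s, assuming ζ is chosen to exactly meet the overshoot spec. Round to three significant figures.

ω_n ≈ 399 rad/s

From %OS = 100·exp(−πζ/√(1−ζ²)), invert to get ζ = −ln(OS)/√(π² + ln²(OS)) with OS = 0.280.
−ln 0.280 = 1.273, so ζ = 1.273/√(π² + 1.620) = 0.376.
Then ω_n = 3/(ζ t_s) = 3/(0.376 × 0.0200) = 399 rad/s.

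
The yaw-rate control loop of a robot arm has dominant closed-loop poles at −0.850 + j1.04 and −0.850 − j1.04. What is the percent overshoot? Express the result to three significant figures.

|pole| = ω_n = √(0.850² + 1.04²) = 1.34 rad/s; ζ = cos θ = σ/ω_n = 0.633.
Overshoot: exp(−π·0.633/√(1−0.633²)) = 0.0767, i.e. 7.67%.

%OS ≈ 7.67%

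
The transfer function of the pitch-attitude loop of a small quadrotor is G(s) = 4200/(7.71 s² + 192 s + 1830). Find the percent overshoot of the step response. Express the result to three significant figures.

Dividing through by 7.71: denominator becomes s² + 24.90 s + 237.4.
So ω_n = √237.4 = 15.4 rad/s and ζ = 24.90/(2·15.4) = 0.808.
%OS = 100 e^{−πζ/√(1−ζ²)} with ζ = 0.808 gives 1.34%.

%OS ≈ 1.34%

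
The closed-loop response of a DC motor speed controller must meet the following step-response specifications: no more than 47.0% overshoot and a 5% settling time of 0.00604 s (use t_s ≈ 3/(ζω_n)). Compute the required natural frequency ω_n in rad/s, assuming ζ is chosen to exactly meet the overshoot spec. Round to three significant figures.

Inverting the overshoot relation: ζ = |ln 0.470|/√(π² + ln²0.470) = 0.234.
From t_s ≈ 3/(ζω_n): ω_n = 3/(ζ·t_s) = 3/(0.234·0.00604) = 2130 rad/s.

ω_n ≈ 2130 rad/s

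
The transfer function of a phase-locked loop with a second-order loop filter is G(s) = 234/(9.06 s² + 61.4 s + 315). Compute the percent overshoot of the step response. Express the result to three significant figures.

%OS ≈ 11.0%

Dividing through by 9.06: denominator becomes s² + 6.777 s + 34.77.
So ω_n = √34.77 = 5.90 rad/s and ζ = 6.777/(2·5.90) = 0.575.
%OS = 100 e^{−πζ/√(1−ζ²)} with ζ = 0.575 gives 11.0%.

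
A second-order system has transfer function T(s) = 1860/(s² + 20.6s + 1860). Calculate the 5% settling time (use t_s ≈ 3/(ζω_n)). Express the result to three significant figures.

t_s ≈ 0.291 s

Comparing the denominator to s² + 2ζω_n s + ω_n²: ω_n = √1860 = 43.1 rad/s, and 2ζω_n = 20.6 so ζ = 20.6/(2·43.1) = 0.239.
t_s ≈ 3/(ζω_n) = 3/(0.239·43.1) = 0.291 s.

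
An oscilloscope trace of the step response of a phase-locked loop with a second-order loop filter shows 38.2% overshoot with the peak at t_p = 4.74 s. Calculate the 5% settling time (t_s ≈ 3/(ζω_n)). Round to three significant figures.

ζ from %OS: ζ = |ln 0.382|/√(π²+ln²0.382) = 0.293.
t_p = π/ω_d ⇒ ω_d = 0.663 rad/s; then ω_n = ω_d/√(1−ζ²) = 0.693 rad/s.
t_s ≈ 3/(ζω_n) = 3/(0.293·0.693) = 14.8 s.

t_s ≈ 14.8 s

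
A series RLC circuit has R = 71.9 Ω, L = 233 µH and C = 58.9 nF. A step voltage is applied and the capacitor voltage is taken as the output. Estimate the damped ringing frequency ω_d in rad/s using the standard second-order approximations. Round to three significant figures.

For a series RLC circuit (capacitor voltage as output), ω_n = 1/√(LC) = 1/√(233 µH · 58.9 nF) = 270000 rad/s.
ζ = (R/2)·√(C/L) = (71.9/2)·√(58.9 nF/233 µH) = 0.572.
ω_d = ω_n√(1−ζ²) = 221000 rad/s.

ω_d ≈ 221000 rad/s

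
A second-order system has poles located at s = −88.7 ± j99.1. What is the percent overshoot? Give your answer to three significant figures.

%OS ≈ 6.01%

|pole| = ω_n = √(88.7² + 99.1²) = 133 rad/s; ζ = cos θ = σ/ω_n = 0.667.
Overshoot: exp(−π·0.667/√(1−0.667²)) = 0.0601, i.e. 6.01%.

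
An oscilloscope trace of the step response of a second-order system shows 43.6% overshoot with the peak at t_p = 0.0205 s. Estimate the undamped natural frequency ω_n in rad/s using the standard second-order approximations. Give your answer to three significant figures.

From the overshoot, ζ = −ln(OS)/√(π²+ln²(OS)) = 0.255.
t_p = π/ω_d ⇒ ω_d = 153 rad/s; then ω_n = ω_d/√(1−ζ²) = 159 rad/s.

ω_n ≈ 159 rad/s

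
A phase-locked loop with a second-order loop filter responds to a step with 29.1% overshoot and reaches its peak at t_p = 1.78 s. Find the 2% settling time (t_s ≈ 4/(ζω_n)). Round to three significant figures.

t_s ≈ 5.77 s

From the overshoot, ζ = −ln(OS)/√(π²+ln²(OS)) = 0.366.
From t_p = π/ω_d, ω_d = π/1.78 = 1.76 rad/s, so ω_n = ω_d/√(1−ζ²) = 1.90 rad/s.
t_s ≈ 4/(ζω_n) = 4/(0.366·1.90) = 5.77 s.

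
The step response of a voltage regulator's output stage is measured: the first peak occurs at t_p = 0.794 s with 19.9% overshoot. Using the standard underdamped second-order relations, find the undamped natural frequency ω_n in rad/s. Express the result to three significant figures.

ω_n ≈ 4.45 rad/s

ζ from %OS: ζ = |ln 0.199|/√(π²+ln²0.199) = 0.457.
t_p = π/ω_d ⇒ ω_d = 3.96 rad/s; then ω_n = ω_d/√(1−ζ²) = 4.45 rad/s.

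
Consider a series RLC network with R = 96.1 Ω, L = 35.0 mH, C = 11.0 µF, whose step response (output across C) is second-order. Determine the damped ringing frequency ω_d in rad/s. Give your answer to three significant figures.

For a series RLC circuit (capacitor voltage as output), ω_n = 1/√(LC) = 1/√(35.0 mH · 11.0 µF) = 1610 rad/s.
ζ = (R/2)·√(C/L) = (96.1/2)·√(11.0 µF/35.0 mH) = 0.852.
ω_d = ω_n√(1−ζ²) = 844 rad/s.

ω_d ≈ 844 rad/s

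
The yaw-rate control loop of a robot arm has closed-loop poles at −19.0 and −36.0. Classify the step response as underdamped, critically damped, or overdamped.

Since the poles are distinct, negative and real, the response is overdamped.

overdamped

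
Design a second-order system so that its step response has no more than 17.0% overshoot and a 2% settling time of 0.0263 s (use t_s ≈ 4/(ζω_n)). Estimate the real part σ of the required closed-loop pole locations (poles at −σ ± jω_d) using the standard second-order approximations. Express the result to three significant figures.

The settling-time spec alone fixes σ = ζω_n = 4/t_s = 4/0.0263 = 152.
(Overshoot then fixes ζ = 0.491 and hence ω_d = σ·√(1−ζ²)/ζ = 270 rad/s.)

σ ≈ 152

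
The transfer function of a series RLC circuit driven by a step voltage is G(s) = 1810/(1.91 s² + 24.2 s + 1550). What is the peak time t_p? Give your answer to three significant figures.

t_p ≈ 0.113 s

Dividing through by 1.91: denominator becomes s² + 12.67 s + 811.5.
So ω_n = √811.5 = 28.5 rad/s and ζ = 12.67/(2·28.5) = 0.222.
ω_d = ω_n√(1−ζ²) = 27.8 rad/s. t_p = π/ω_d = 0.113 s.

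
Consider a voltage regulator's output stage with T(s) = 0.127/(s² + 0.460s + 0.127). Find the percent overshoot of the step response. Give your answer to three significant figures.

%OS ≈ 7.03%

ω_n = √0.127 = 0.356 rad/s; ζ = 0.460/(2·0.356) = 0.645.
Overshoot: exp(−π·0.645/√(1−0.645²)) = 0.0703, i.e. 7.03%.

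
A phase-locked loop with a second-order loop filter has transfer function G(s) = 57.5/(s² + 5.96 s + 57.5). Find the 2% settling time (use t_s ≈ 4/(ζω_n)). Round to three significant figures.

t_s ≈ 1.34 s

Comparing the denominator to s² + 2ζω_n s + ω_n²: ω_n = √57.5 = 7.58 rad/s, and 2ζω_n = 5.96 so ζ = 5.96/(2·7.58) = 0.393.
t_s ≈ 4/(ζω_n) = 4/(0.393·7.58) = 1.34 s.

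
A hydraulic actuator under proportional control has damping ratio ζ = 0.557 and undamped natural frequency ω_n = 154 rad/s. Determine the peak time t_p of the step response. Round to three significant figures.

t_p ≈ 0.0246 s

The damped frequency is ω_d = ω_n√(1−ζ²) = 154·√(1−0.310) = 128 rad/s.
Peak time t_p = π/ω_d = π/128 = 0.0246 s.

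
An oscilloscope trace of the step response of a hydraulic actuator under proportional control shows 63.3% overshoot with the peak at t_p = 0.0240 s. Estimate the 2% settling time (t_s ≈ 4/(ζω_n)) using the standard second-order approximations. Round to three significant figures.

ζ from %OS: ζ = |ln 0.633|/√(π²+ln²0.633) = 0.144.
t_p = π/ω_d ⇒ ω_d = 131 rad/s; then ω_n = ω_d/√(1−ζ²) = 132 rad/s.
t_s ≈ 4/(ζω_n) = 4/(0.144·132) = 0.210 s.

t_s ≈ 0.210 s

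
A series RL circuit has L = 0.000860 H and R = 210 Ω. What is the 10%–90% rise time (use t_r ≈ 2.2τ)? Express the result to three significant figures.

τ = L/R = 0.000860/210 = 0.00000410 s.
t_r ≈ 2.2τ = 0.00000901 s.

t_r ≈ 0.00000901 s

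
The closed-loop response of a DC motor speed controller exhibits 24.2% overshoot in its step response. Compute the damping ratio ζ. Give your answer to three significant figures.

ζ ≈ 0.412

From %OS = 100·exp(−πζ/√(1−ζ²)), invert to get ζ = −ln(OS)/√(π² + ln²(OS)) with OS = 0.242.
−ln 0.242 = 1.419, so ζ = 1.419/√(π² + 2.013) = 0.412.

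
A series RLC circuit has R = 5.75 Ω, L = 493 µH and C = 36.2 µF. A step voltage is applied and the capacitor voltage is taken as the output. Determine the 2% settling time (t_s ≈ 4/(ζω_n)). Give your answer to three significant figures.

t_s ≈ 0.000686 s

For a series RLC circuit (capacitor voltage as output), ω_n = 1/√(LC) = 1/√(493 µH · 36.2 µF) = 7490 rad/s.
ζ = (R/2)·√(C/L) = (5.75/2)·√(36.2 µF/493 µH) = 0.779.
t_s ≈ 4/(ζω_n) = 0.000686 s.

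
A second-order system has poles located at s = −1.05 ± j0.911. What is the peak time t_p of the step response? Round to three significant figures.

t_p = π/ω_d with ω_d = 0.911 (the imaginary part), so t_p = 3.45 s.

t_p ≈ 3.45 s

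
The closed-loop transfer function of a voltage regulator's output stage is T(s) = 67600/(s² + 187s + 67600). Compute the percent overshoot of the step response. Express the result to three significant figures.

%OS ≈ 29.8%

Matching coefficients with s² + 2ζω_n s + ω_n² gives ω_n² = 67600 ⇒ ω_n = 260 rad/s, and ζ = 187/(2ω_n) = 0.360.
%OS = 100 e^{−πζ/√(1−ζ²)} with ζ = 0.360 gives 29.8%.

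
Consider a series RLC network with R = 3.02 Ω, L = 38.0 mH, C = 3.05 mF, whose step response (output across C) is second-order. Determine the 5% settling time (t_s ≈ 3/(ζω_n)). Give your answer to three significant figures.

For a series RLC circuit (capacitor voltage as output), ω_n = 1/√(LC) = 1/√(38.0 mH · 3.05 mF) = 92.9 rad/s.
ζ = (R/2)·√(C/L) = (3.02/2)·√(3.05 mF/38.0 mH) = 0.428.
t_s ≈ 3/(ζω_n) = 0.0755 s.

t_s ≈ 0.0755 s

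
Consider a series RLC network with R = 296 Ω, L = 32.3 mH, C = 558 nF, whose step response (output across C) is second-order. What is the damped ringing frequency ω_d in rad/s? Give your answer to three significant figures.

For a series RLC circuit (capacitor voltage as output), ω_n = 1/√(LC) = 1/√(32.3 mH · 558 nF) = 7450 rad/s.
ζ = (R/2)·√(C/L) = (296/2)·√(558 nF/32.3 mH) = 0.615.
The damped frequency ω_d = ω_n√(1−ζ²) = 5870 rad/s.

ω_d ≈ 5870 rad/s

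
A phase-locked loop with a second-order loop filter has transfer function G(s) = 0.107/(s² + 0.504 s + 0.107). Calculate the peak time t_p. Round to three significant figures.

t_p ≈ 15.1 s

Comparing the denominator to s² + 2ζω_n s + ω_n²: ω_n = √0.107 = 0.327 rad/s, and 2ζω_n = 0.504 so ζ = 0.504/(2·0.327) = 0.770.
The damped frequency ω_d = ω_n√(1−ζ²) = 0.209 rad/s. Then t_p = π/ω_d = 15.1 s.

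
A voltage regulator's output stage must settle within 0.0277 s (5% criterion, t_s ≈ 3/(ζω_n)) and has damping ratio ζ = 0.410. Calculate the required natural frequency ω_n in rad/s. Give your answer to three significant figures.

ω_n ≈ 264 rad/s

Rearranging t_s ≈ 3/(ζω_n) gives ω_n = 3/(ζ·t_s) = 3/(0.410 × 0.0277) = 264 rad/s.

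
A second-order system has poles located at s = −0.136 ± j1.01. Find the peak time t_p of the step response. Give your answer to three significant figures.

t_p ≈ 3.11 s

t_p = π/ω_d with ω_d = 1.01 (the imaginary part), so t_p = 3.11 s.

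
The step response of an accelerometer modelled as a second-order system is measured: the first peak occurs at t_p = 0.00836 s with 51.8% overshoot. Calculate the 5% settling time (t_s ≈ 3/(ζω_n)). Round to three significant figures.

t_s ≈ 0.0381 s

ζ from %OS: ζ = |ln 0.518|/√(π²+ln²0.518) = 0.205.
From t_p = π/ω_d, ω_d = π/0.00836 = 376 rad/s, so ω_n = ω_d/√(1−ζ²) = 384 rad/s.
t_s ≈ 3/(ζω_n) = 3/(0.205·384) = 0.0381 s.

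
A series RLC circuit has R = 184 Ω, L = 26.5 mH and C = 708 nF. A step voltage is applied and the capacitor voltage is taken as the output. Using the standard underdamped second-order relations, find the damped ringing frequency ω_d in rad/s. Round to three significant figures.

For a series RLC circuit (capacitor voltage as output), ω_n = 1/√(LC) = 1/√(26.5 mH · 708 nF) = 7300 rad/s.
ζ = (R/2)·√(C/L) = (184/2)·√(708 nF/26.5 mH) = 0.476.
ω_d = ω_n√(1−ζ²) = 6420 rad/s.

ω_d ≈ 6420 rad/s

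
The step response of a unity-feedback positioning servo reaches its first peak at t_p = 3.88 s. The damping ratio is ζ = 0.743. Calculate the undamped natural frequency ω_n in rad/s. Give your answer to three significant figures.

ω_n ≈ 1.21 rad/s

Peak time t_p = π/ω_d, so ω_d = π/t_p = π/3.88 = 0.810 rad/s.
ω_n = ω_d/√(1−ζ²) = 0.810/√0.448 = 1.21 rad/s.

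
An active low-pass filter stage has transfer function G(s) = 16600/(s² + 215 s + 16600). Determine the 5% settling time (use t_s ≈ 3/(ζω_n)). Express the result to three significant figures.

ω_n = √16600 = 129 rad/s; ζ = 215/(2·129) = 0.834.
t_s ≈ 3/(ζω_n) = 3/(0.834·129) = 0.0279 s.

t_s ≈ 0.0279 s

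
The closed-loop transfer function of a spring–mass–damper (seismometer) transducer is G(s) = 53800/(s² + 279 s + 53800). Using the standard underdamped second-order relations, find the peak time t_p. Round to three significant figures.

t_p ≈ 0.0170 s

Matching coefficients with s² + 2ζω_n s + ω_n² gives ω_n² = 53800 ⇒ ω_n = 232 rad/s, and ζ = 279/(2ω_n) = 0.601.
ω_d = ω_n√(1−ζ²) = 185 rad/s. Then t_p = π/ω_d = 0.0170 s.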